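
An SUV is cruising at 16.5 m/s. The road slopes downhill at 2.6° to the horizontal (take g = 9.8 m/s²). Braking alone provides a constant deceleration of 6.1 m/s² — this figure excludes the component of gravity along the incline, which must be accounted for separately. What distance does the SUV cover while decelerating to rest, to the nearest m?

Braking distance ≈ 24 m

Gravity along the downhill slope reduces the braking deceleration: a_eff = 6.100 − 9.8·sin 2.6° = 6.100 − 0.445 = 5.655 m/s².
Braking distance = v²/(2a) = 16.5000² / (2 × 5.655) = 272.250 / 11.310 = 24.072 m.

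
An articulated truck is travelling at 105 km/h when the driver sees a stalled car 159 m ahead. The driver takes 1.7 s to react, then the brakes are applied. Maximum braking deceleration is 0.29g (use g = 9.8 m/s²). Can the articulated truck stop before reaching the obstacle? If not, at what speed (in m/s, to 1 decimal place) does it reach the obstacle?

No — it strikes the obstacle at 15.1 m/s

105 km/h ÷ 3.6 = 29.1667 m/s.
a = 0.29 × 9.8 = 2.842 m/s².
Reaction distance = 29.1667 × 1.7 = 49.583 m.
Braking distance needed to stop: v²/(2a) = 850.696 / 5.684 = 149.665 m, so total needed = 49.583 + 149.665 = 199.248 m > 159 m — it cannot stop.
Distance remaining when braking begins: 159 − 49.583 = 109.417 m.
v² = v₀² − 2a·d = 850.696 − 2 × 2.842 × 109.417 = 228.770 m²/s².
v = √228.770 = 15.125 m/s.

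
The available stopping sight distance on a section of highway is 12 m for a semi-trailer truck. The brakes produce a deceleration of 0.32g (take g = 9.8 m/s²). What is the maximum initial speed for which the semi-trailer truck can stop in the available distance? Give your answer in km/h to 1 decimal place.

a = 0.32 × 9.8 = 3.136 m/s².
v²/(2a) = d ⇒ v = √(2 × 3.136 × 12) = √75.26 = 8.6753 m/s.
8.6753 m/s × 3.6 = 31.231 km/h.

Maximum speed ≈ 31.2 km/h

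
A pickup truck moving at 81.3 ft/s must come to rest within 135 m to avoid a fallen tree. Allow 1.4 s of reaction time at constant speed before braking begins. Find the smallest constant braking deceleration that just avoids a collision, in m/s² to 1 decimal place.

Required deceleration ≈ 3.1 m/s²

81.3 ft/s × 0.3048 = 24.7802 m/s.
Distance covered during reaction = 24.7802 × 1.4 = 34.692 m.
Distance available for braking: 135 − 34.692 = 100.308 m.
v² = 2a·d ⇒ a = v²/(2d) = 24.7802² / (2 × 100.308) = 614.058 / 200.616 = 3.0609 m/s².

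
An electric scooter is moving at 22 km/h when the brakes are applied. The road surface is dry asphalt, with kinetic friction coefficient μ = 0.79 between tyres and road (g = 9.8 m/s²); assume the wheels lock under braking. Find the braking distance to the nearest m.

Braking distance ≈ 2 m

22 km/h ÷ 3.6 = 6.1111 m/s.
a = μg = 0.79 × 9.8 = 7.742 m/s².
Braking distance = v²/(2a) = 6.1111² / (2 × 7.742) = 37.346 / 15.484 = 2.412 m.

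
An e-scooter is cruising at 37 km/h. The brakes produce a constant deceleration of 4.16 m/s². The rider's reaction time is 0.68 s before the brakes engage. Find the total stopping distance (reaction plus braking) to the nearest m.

Total stopping distance ≈ 20 m

37 km/h ÷ 3.6 = 10.2778 m/s.
Reaction distance = v·t_r = 10.2778 × 0.68 = 6.989 m.
Braking distance = v²/(2a) = 10.2778² / (2 × 4.160) = 105.633 / 8.320 = 12.696 m.
Total = 6.989 + 12.696 = 19.685 m.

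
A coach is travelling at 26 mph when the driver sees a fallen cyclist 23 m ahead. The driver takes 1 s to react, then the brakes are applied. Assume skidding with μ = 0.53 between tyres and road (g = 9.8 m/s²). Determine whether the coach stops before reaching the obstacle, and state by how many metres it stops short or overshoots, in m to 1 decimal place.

26 mph × 0.44704 = 11.6230 m/s.
a = μg = 0.53 × 9.8 = 5.194 m/s².
Reaction distance = 11.6230 × 1 = 11.623 m.
Braking distance = v²/(2a) = 135.094 / 10.388 = 13.005 m.
Total stopping distance = 11.623 + 13.005 = 24.628 m, vs 23 m available — it cannot stop in time and overshoots by 24.628 − 23 = 1.628 m.

No — it overshoots by 1.6 m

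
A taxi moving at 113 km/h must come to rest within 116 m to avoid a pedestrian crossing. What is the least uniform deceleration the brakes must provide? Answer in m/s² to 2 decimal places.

Required deceleration ≈ 4.25 m/s²

113 km/h ÷ 3.6 = 31.3889 m/s.
v² = 2a·d ⇒ a = v²/(2d) = 31.3889² / (2 × 116.000) = 985.263 / 232.000 = 4.2468 m/s².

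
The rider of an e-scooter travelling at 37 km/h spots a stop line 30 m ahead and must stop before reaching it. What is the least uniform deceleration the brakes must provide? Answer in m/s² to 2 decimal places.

Required deceleration ≈ 1.76 m/s²

37 km/h ÷ 3.6 = 10.2778 m/s.
v² = 2a·d ⇒ a = v²/(2d) = 10.2778² / (2 × 30.000) = 105.633 / 60.000 = 1.7605 m/s².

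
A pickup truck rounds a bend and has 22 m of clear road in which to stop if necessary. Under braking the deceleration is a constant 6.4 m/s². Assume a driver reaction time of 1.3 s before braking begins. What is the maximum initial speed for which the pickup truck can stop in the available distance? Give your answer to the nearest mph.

Maximum speed ≈ 23 mph

Stopping distance: v·t_r + v²/(2a) = 22 with t_r = 1.3 s and a = 6.400 m/s².
So v² + 16.640 v − 281.60 = 0.
Positive root: v = −a·t_r + √((a·t_r)² + 2a·d) = −8.320 + √(69.222 + 281.60) = 10.4102 m/s.
10.4102 m/s ÷ 0.44704 = 23.287 mph.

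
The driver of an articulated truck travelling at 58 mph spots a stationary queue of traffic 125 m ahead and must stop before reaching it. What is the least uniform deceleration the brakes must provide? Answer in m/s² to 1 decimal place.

58 mph × 0.44704 = 25.9283 m/s.
v² = 2a·d ⇒ a = v²/(2d) = 25.9283² / (2 × 125.000) = 672.277 / 250.000 = 2.6891 m/s².

Required deceleration ≈ 2.7 m/s²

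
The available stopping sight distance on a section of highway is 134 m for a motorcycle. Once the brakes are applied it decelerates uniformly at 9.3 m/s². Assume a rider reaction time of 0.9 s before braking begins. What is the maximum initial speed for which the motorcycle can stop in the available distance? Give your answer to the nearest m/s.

Maximum speed ≈ 42 m/s

Stopping distance: v·t_r + v²/(2a) = 134 with t_r = 0.9 s and a = 9.300 m/s².
So v² + 16.740 v − 2492.40 = 0.
Positive root: v = −a·t_r + √((a·t_r)² + 2a·d) = −8.370 + √(70.057 + 2492.40) = 42.2507 m/s.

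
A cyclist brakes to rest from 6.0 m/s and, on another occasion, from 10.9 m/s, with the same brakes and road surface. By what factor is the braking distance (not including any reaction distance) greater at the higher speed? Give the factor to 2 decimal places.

Factor ≈ 3.30

Braking distance d = v²/(2a), so with a fixed, d ∝ v².
Factor = (10.9/6.0)² = 1.8167² = 3.3004.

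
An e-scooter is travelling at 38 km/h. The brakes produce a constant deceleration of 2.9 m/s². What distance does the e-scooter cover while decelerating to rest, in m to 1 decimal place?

Braking distance ≈ 19.2 m

38 km/h ÷ 3.6 = 10.5556 m/s.
Braking distance = v²/(2a) = 10.5556² / (2 × 2.900) = 111.421 / 5.800 = 19.211 m.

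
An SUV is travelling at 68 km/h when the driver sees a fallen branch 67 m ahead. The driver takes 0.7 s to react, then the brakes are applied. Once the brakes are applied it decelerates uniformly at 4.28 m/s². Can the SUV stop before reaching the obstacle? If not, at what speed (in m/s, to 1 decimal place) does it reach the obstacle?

Yes — it stops about 12.1 m short of the obstacle, so it never reaches it

68 km/h ÷ 3.6 = 18.8889 m/s.
Reaction distance = 18.8889 × 0.7 = 13.222 m.
Braking distance = v²/(2a) = 356.791 / 8.560 = 41.681 m.
Total stopping distance = 13.222 + 41.681 = 54.903 m, vs 67 m available — it stops with 67 − 54.903 = 12.097 m to spare.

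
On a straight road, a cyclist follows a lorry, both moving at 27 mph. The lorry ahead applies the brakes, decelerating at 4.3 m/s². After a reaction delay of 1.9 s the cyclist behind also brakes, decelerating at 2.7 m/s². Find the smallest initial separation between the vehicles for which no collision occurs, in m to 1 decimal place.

Minimum gap ≈ 33.0 m

27 mph × 0.44704 = 12.0701 m/s.
Leader travels v²/(2a_L) = 145.687 / 8.600 = 16.940 m before stopping.
Follower covers v·t_r = 12.0701 × 1.9 = 22.933 m while reacting, then v²/(2a_F) = 145.687 / 5.400 = 26.979 m while braking, for a total of 22.933 + 26.979 = 49.912 m.
Since a_F ≤ a_L and the follower starts braking later, the follower is never slower than the leader, so the closest approach is when both have stopped.
Minimum gap = 49.912 − 16.940 = 32.972 m.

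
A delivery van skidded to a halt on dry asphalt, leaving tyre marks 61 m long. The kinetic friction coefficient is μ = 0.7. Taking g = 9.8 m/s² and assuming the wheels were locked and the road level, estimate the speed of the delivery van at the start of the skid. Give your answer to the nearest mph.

Initial speed ≈ 65 mph

Deceleration a = μg = 0.7 × 9.8 = 6.860 m/s².
v = √(2a·d) = √(2 × 6.860 × 61) = √836.920 = 28.9296 m/s.
= 28.9296 ÷ 0.44704 = 64.714 mph.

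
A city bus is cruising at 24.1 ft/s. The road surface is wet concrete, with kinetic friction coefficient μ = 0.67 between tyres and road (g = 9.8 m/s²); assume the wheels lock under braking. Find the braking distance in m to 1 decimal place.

Braking distance ≈ 4.1 m

24.1 ft/s × 0.3048 = 7.3457 m/s.
a = μg = 0.67 × 9.8 = 6.566 m/s².
Braking distance = v²/(2a) = 7.3457² / (2 × 6.566) = 53.959 / 13.132 = 4.109 m.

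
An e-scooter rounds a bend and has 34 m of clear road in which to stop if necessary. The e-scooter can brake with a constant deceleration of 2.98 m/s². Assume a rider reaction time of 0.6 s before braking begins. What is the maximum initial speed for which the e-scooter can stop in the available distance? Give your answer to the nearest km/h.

Maximum speed ≈ 45 km/h

Stopping distance: v·t_r + v²/(2a) = 34 with t_r = 0.6 s and a = 2.980 m/s².
So v² + 3.576 v − 202.64 = 0.
Positive root: v = −a·t_r + √((a·t_r)² + 2a·d) = −1.788 + √(3.197 + 202.64) = 12.5590 m/s.
12.5590 m/s × 3.6 = 45.212 km/h.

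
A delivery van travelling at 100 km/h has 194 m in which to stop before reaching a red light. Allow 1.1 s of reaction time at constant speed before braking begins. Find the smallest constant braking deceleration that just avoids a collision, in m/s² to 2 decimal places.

100 km/h ÷ 3.6 = 27.7778 m/s.
Distance covered during reaction = 27.7778 × 1.1 = 30.556 m.
Distance available for braking: 194 − 30.556 = 163.444 m.
v² = 2a·d ⇒ a = v²/(2d) = 27.7778² / (2 × 163.444) = 771.606 / 326.888 = 2.3605 m/s².

Required deceleration ≈ 2.36 m/s²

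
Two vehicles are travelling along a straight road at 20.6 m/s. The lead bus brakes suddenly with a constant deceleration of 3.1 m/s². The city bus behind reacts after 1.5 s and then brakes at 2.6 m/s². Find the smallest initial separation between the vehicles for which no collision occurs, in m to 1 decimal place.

Minimum gap ≈ 44.1 m

Leader travels v²/(2a_L) = 424.360 / 6.200 = 68.445 m before stopping.
Follower covers v·t_r = 20.6000 × 1.5 = 30.900 m while reacting, then v²/(2a_F) = 424.360 / 5.200 = 81.608 m while braking, for a total of 30.900 + 81.608 = 112.508 m.
Since a_F ≤ a_L and the follower starts braking later, the follower is never slower than the leader, so the closest approach is when both have stopped.
Minimum gap = 112.508 − 68.445 = 44.063 m.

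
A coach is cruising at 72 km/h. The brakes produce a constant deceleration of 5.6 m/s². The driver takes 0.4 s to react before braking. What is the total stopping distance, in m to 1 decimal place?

72 km/h ÷ 3.6 = 20.0000 m/s.
Reaction distance = v·t_r = 20.0000 × 0.4 = 8.000 m.
Braking distance = v²/(2a) = 20.0000² / (2 × 5.600) = 400.000 / 11.200 = 35.714 m.
Total = 8.000 + 35.714 = 43.714 m.

Total stopping distance ≈ 43.7 m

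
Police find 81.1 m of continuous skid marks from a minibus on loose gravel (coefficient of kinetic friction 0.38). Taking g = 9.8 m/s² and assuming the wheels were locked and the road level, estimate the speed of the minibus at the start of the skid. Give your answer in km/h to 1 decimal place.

Initial speed ≈ 88.5 km/h

Deceleration a = μg = 0.38 × 9.8 = 3.724 m/s².
v = √(2a·d) = √(2 × 3.724 × 81.1) = √604.033 = 24.5771 m/s.
= 24.5771 × 3.6 = 88.478 km/h.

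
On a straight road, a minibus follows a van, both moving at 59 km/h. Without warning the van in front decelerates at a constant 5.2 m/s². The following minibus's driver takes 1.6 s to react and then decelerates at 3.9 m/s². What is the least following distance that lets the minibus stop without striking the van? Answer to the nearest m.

59 km/h ÷ 3.6 = 16.3889 m/s.
Leader travels v²/(2a_L) = 268.596 / 10.400 = 25.827 m before stopping.
Follower covers v·t_r = 16.3889 × 1.6 = 26.222 m while reacting, then v²/(2a_F) = 268.596 / 7.800 = 34.435 m while braking, for a total of 26.222 + 34.435 = 60.657 m.
Since a_F ≤ a_L and the follower starts braking later, the follower is never slower than the leader, so the closest approach is when both have stopped.
Minimum gap = 60.657 − 25.827 = 34.830 m.

Minimum gap ≈ 35 m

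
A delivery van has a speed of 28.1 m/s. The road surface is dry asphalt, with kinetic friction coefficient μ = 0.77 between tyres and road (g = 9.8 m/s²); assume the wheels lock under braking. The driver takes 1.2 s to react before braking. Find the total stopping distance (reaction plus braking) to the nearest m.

Total stopping distance ≈ 86 m

a = μg = 0.77 × 9.8 = 7.546 m/s².
Reaction distance = v·t_r = 28.1000 × 1.2 = 33.720 m.
Braking distance = v²/(2a) = 28.1000² / (2 × 7.546) = 789.610 / 15.092 = 52.320 m.
Total = 33.720 + 52.320 = 86.040 m.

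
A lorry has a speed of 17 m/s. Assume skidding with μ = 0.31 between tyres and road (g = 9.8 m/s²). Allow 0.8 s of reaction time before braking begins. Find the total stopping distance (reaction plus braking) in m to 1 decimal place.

Total stopping distance ≈ 61.2 m

a = μg = 0.31 × 9.8 = 3.038 m/s².
Reaction distance = v·t_r = 17.0000 × 0.8 = 13.600 m.
Braking distance = v²/(2a) = 17.0000² / (2 × 3.038) = 289.000 / 6.076 = 47.564 m.
Total = 13.600 + 47.564 = 61.164 m.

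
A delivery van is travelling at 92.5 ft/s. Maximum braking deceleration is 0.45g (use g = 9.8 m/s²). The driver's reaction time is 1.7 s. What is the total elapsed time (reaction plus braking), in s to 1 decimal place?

Total time ≈ 8.1 s

92.5 ft/s × 0.3048 = 28.1940 m/s.
a = 0.45 × 9.8 = 4.410 m/s².
Braking time = v/a = 28.1940 / 4.410 = 6.393 s.
Total = 1.7 + 6.393 = 8.093 s.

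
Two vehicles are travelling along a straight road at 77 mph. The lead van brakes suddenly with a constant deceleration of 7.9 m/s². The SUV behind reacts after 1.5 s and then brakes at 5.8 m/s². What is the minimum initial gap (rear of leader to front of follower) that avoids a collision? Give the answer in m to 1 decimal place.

Minimum gap ≈ 78.8 m

77 mph × 0.44704 = 34.4221 m/s.
Leader travels v²/(2a_L) = 1184.881 / 15.800 = 74.992 m before stopping.
Follower covers v·t_r = 34.4221 × 1.5 = 51.633 m while reacting, then v²/(2a_F) = 1184.881 / 11.600 = 102.145 m while braking, for a total of 51.633 + 102.145 = 153.778 m.
Since a_F ≤ a_L and the follower starts braking later, the follower is never slower than the leader, so the closest approach is when both have stopped.
Minimum gap = 153.778 − 74.992 = 78.786 m.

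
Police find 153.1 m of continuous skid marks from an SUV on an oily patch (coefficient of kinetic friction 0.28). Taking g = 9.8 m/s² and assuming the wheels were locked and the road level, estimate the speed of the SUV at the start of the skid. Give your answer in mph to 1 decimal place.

Initial speed ≈ 64.8 mph

Deceleration a = μg = 0.28 × 9.8 = 2.744 m/s².
v = √(2a·d) = √(2 × 2.744 × 153.1) = √840.213 = 28.9864 m/s.
= 28.9864 ÷ 0.44704 = 64.841 mph.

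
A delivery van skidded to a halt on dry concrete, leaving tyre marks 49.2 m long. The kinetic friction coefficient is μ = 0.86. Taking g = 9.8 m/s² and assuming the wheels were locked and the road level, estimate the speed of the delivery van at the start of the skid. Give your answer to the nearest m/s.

Deceleration a = μg = 0.86 × 9.8 = 8.428 m/s².
v = √(2a·d) = √(2 × 8.428 × 49.2) = √829.315 = 28.7978 m/s.

Initial speed ≈ 29 m/s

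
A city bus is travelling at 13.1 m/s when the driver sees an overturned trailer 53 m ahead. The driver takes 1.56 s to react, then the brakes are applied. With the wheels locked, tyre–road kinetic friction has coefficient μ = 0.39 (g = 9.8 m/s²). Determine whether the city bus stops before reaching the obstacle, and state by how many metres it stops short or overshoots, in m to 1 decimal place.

a = μg = 0.39 × 9.8 = 3.822 m/s².
Reaction distance = 13.1000 × 1.56 = 20.436 m.
Braking distance = v²/(2a) = 171.610 / 7.644 = 22.450 m.
Total stopping distance = 20.436 + 22.450 = 42.886 m, vs 53 m available — it stops with 53 − 42.886 = 10.114 m to spare.

Yes — it stops 10.1 m short of the obstacle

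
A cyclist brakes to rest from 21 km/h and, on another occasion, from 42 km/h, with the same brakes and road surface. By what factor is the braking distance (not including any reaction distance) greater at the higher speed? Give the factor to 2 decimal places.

Factor ≈ 4.00

Braking distance d = v²/(2a), so with a fixed, d ∝ v².
Factor = (42/21)² = 2.0000² = 4.0000.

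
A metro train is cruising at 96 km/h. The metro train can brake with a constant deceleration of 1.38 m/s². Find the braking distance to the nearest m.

96 km/h ÷ 3.6 = 26.6667 m/s.
Braking distance = v²/(2a) = 26.6667² / (2 × 1.380) = 711.113 / 2.760 = 257.650 m.

Braking distance ≈ 258 m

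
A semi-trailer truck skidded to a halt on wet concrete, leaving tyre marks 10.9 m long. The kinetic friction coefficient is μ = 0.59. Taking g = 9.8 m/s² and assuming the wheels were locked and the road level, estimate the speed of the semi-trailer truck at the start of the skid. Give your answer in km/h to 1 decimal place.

Initial speed ≈ 40.4 km/h

Deceleration a = μg = 0.59 × 9.8 = 5.782 m/s².
v = √(2a·d) = √(2 × 5.782 × 10.9) = √126.048 = 11.2271 m/s.
= 11.2271 × 3.6 = 40.418 km/h.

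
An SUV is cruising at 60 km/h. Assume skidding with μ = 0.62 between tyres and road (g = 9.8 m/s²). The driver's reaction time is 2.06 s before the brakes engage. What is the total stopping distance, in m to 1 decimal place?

60 km/h ÷ 3.6 = 16.6667 m/s.
a = μg = 0.62 × 9.8 = 6.076 m/s².
Reaction distance = v·t_r = 16.6667 × 2.06 = 34.333 m.
Braking distance = v²/(2a) = 16.6667² / (2 × 6.076) = 277.779 / 12.152 = 22.859 m.
Total = 34.333 + 22.859 = 57.192 m.

Total stopping distance ≈ 57.2 m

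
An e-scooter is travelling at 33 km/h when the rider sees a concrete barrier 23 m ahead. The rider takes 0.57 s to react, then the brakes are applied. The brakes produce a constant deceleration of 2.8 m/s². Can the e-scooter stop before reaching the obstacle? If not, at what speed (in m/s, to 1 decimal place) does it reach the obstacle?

Yes — it stops about 2.8 m short of the obstacle, so it never reaches it

33 km/h ÷ 3.6 = 9.1667 m/s.
Reaction distance = 9.1667 × 0.57 = 5.225 m.
Braking distance = v²/(2a) = 84.028 / 5.600 = 15.005 m.
Total stopping distance = 5.225 + 15.005 = 20.230 m, vs 23 m available — it stops with 23 − 20.230 = 2.770 m to spare.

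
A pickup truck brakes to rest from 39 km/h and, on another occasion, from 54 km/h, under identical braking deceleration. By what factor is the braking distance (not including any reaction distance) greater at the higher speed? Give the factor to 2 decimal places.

Factor ≈ 1.92

Braking distance d = v²/(2a), so with a fixed, d ∝ v².
Factor = (54/39)² = 1.3846² = 1.9171.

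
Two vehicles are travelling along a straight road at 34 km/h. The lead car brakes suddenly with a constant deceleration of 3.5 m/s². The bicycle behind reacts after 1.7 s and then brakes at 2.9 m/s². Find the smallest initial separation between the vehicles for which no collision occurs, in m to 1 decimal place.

Minimum gap ≈ 18.7 m

34 km/h ÷ 3.6 = 9.4444 m/s.
Leader travels v²/(2a_L) = 89.197 / 7.000 = 12.742 m before stopping.
Follower covers v·t_r = 9.4444 × 1.7 = 16.055 m while reacting, then v²/(2a_F) = 89.197 / 5.800 = 15.379 m while braking, for a total of 16.055 + 15.379 = 31.434 m.
Since a_F ≤ a_L and the follower starts braking later, the follower is never slower than the leader, so the closest approach is when both have stopped.
Minimum gap = 31.434 − 12.742 = 18.692 m.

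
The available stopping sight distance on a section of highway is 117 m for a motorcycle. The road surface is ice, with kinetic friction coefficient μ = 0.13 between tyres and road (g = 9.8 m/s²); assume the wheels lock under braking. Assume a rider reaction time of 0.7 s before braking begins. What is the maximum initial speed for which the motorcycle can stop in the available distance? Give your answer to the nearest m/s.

Maximum speed ≈ 16 m/s

a = μg = 0.13 × 9.8 = 1.274 m/s².
Stopping distance: v·t_r + v²/(2a) = 117 with t_r = 0.7 s and a = 1.274 m/s².
So v² + 1.784 v − 298.12 = 0.
Positive root: v = −a·t_r + √((a·t_r)² + 2a·d) = −0.892 + √(0.796 + 298.12) = 16.3972 m/s.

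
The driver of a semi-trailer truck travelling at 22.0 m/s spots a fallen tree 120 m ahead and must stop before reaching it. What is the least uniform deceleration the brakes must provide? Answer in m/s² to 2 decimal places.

Required deceleration ≈ 2.02 m/s²

v² = 2a·d ⇒ a = v²/(2d) = 22.0000² / (2 × 120.000) = 484.000 / 240.000 = 2.0167 m/s².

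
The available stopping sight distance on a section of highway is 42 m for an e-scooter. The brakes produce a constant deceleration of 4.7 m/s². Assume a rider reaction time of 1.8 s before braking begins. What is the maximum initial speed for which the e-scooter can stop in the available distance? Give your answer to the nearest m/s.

Stopping distance: v·t_r + v²/(2a) = 42 with t_r = 1.8 s and a = 4.700 m/s².
So v² + 16.920 v − 394.80 = 0.
Positive root: v = −a·t_r + √((a·t_r)² + 2a·d) = −8.460 + √(71.572 + 394.80) = 13.1356 m/s.

Maximum speed ≈ 13 m/s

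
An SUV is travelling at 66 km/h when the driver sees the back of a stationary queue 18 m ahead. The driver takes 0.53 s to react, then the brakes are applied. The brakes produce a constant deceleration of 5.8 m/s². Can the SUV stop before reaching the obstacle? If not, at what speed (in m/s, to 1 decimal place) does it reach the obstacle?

66 km/h ÷ 3.6 = 18.3333 m/s.
Reaction distance = 18.3333 × 0.53 = 9.717 m.
Braking distance needed to stop: v²/(2a) = 336.110 / 11.600 = 28.975 m, so total needed = 9.717 + 28.975 = 38.692 m > 18 m — it cannot stop.
Distance remaining when braking begins: 18 − 9.717 = 8.283 m.
v² = v₀² − 2a·d = 336.110 − 2 × 5.800 × 8.283 = 240.027 m²/s².
v = √240.027 = 15.493 m/s.

No — it strikes the obstacle at 15.5 m/s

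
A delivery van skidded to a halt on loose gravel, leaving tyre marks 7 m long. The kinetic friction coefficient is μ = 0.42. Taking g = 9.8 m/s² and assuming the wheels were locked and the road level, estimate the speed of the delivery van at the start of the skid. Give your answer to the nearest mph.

Initial speed ≈ 17 mph

Deceleration a = μg = 0.42 × 9.8 = 4.116 m/s².
v = √(2a·d) = √(2 × 4.116 × 7) = √57.624 = 7.5910 m/s.
= 7.5910 ÷ 0.44704 = 16.981 mph.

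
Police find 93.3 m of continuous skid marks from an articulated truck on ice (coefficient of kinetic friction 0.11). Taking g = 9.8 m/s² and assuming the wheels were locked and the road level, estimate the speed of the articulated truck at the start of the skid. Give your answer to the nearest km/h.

Initial speed ≈ 51 km/h

Deceleration a = μg = 0.11 × 9.8 = 1.078 m/s².
v = √(2a·d) = √(2 × 1.078 × 93.3) = √201.155 = 14.1829 m/s.
= 14.1829 × 3.6 = 51.058 km/h.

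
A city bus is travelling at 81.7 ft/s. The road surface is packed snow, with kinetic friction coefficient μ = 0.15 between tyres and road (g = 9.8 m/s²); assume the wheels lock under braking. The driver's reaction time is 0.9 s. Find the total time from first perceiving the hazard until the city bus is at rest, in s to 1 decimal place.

Total time ≈ 17.8 s

81.7 ft/s × 0.3048 = 24.9022 m/s.
a = μg = 0.15 × 9.8 = 1.470 m/s².
Braking time = v/a = 24.9022 / 1.470 = 16.940 s.
Total = 0.9 + 16.940 = 17.840 s.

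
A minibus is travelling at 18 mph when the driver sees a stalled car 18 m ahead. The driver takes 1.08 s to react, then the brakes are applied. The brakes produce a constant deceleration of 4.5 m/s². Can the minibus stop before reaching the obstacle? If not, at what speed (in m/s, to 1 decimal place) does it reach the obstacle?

Yes — it stops about 2.1 m short of the obstacle, so it never reaches it

18 mph × 0.44704 = 8.0467 m/s.
Reaction distance = 8.0467 × 1.08 = 8.690 m.
Braking distance = v²/(2a) = 64.749 / 9.000 = 7.194 m.
Total stopping distance = 8.690 + 7.194 = 15.884 m, vs 18 m available — it stops with 18 − 15.884 = 2.116 m to spare.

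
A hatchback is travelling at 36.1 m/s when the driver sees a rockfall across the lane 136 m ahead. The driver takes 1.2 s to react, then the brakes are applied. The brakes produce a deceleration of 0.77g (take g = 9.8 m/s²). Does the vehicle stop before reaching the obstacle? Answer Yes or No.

Yes

a = 0.77 × 9.8 = 7.546 m/s².
Reaction distance = 36.1000 × 1.2 = 43.320 m.
Braking distance = v²/(2a) = 1303.210 / 15.092 = 86.351 m.
Total stopping distance = 43.320 + 86.351 = 129.671 m, vs 136 m available — it stops with 136 − 129.671 = 6.329 m to spare.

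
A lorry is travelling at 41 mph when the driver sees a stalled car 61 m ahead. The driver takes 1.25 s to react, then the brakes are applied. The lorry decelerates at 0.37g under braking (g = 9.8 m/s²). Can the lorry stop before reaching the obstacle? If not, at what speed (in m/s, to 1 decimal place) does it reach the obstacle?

No — it strikes the obstacle at 7.7 m/s

41 mph × 0.44704 = 18.3286 m/s.
a = 0.37 × 9.8 = 3.626 m/s².
Reaction distance = 18.3286 × 1.25 = 22.911 m.
Braking distance needed to stop: v²/(2a) = 335.938 / 7.252 = 46.323 m, so total needed = 22.911 + 46.323 = 69.234 m > 61 m — it cannot stop.
Distance remaining when braking begins: 61 − 22.911 = 38.089 m.
v² = v₀² − 2a·d = 335.938 − 2 × 3.626 × 38.089 = 59.717 m²/s².
v = √59.717 = 7.728 m/s.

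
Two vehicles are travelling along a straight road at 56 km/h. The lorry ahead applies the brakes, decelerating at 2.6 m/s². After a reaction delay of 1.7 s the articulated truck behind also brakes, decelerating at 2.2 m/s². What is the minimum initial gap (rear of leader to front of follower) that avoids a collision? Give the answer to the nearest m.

56 km/h ÷ 3.6 = 15.5556 m/s.
Leader travels v²/(2a_L) = 241.977 / 5.200 = 46.534 m before stopping.
Follower covers v·t_r = 15.5556 × 1.7 = 26.445 m while reacting, then v²/(2a_F) = 241.977 / 4.400 = 54.995 m while braking, for a total of 26.445 + 54.995 = 81.440 m.
Since a_F ≤ a_L and the follower starts braking later, the follower is never slower than the leader, so the closest approach is when both have stopped.
Minimum gap = 81.440 − 46.534 = 34.906 m.

Minimum gap ≈ 35 m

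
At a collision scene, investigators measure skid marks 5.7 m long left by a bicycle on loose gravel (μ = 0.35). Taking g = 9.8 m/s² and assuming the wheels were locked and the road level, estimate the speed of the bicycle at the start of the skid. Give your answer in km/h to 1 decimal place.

Initial speed ≈ 22.5 km/h

Deceleration a = μg = 0.35 × 9.8 = 3.430 m/s².
v = √(2a·d) = √(2 × 3.430 × 5.7) = √39.102 = 6.2532 m/s.
= 6.2532 × 3.6 = 22.512 km/h.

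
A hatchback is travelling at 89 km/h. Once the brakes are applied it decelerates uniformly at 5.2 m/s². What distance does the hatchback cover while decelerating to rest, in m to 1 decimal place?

Braking distance ≈ 58.8 m

89 km/h ÷ 3.6 = 24.7222 m/s.
Braking distance = v²/(2a) = 24.7222² / (2 × 5.200) = 611.187 / 10.400 = 58.768 m.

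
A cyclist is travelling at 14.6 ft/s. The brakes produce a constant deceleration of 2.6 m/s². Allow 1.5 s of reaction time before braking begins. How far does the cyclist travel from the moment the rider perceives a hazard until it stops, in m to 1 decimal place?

Total stopping distance ≈ 10.5 m

14.6 ft/s × 0.3048 = 4.4501 m/s.
Reaction distance = v·t_r = 4.4501 × 1.5 = 6.675 m.
Braking distance = v²/(2a) = 4.4501² / (2 × 2.600) = 19.803 / 5.200 = 3.808 m.
Total = 6.675 + 3.808 = 10.483 m.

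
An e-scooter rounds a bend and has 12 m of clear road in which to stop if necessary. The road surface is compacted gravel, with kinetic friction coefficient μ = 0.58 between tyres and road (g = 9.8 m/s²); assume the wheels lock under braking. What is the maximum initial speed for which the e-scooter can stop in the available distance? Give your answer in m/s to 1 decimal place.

a = μg = 0.58 × 9.8 = 5.684 m/s².
v²/(2a) = d ⇒ v = √(2 × 5.684 × 12) = √136.42 = 11.6799 m/s.

Maximum speed ≈ 11.7 m/s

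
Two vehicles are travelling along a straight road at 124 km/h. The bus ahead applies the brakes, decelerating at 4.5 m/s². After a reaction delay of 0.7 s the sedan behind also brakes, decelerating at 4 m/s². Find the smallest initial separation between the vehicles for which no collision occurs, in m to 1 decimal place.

Minimum gap ≈ 40.6 m

124 km/h ÷ 3.6 = 34.4444 m/s.
Leader travels v²/(2a_L) = 1186.417 / 9.000 = 131.824 m before stopping.
Follower covers v·t_r = 34.4444 × 0.7 = 24.111 m while reacting, then v²/(2a_F) = 1186.417 / 8.000 = 148.302 m while braking, for a total of 24.111 + 148.302 = 172.413 m.
Since a_F ≤ a_L and the follower starts braking later, the follower is never slower than the leader, so the closest approach is when both have stopped.
Minimum gap = 172.413 − 131.824 = 40.589 m.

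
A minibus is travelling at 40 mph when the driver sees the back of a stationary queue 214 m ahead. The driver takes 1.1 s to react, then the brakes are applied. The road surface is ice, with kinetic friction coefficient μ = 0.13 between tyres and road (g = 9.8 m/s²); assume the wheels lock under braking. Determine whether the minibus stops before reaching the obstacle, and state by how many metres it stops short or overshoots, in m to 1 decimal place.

Yes — it stops 68.8 m short of the obstacle

40 mph × 0.44704 = 17.8816 m/s.
a = μg = 0.13 × 9.8 = 1.274 m/s².
Reaction distance = 17.8816 × 1.1 = 19.670 m.
Braking distance = v²/(2a) = 319.752 / 2.548 = 125.491 m.
Total stopping distance = 19.670 + 125.491 = 145.161 m, vs 214 m available — it stops with 214 − 145.161 = 68.839 m to spare.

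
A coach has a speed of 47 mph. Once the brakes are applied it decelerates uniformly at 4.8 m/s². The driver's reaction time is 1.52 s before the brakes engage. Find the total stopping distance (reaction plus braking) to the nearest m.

Total stopping distance ≈ 78 m

47 mph × 0.44704 = 21.0109 m/s.
Reaction distance = v·t_r = 21.0109 × 1.52 = 31.937 m.
Braking distance = v²/(2a) = 21.0109² / (2 × 4.800) = 441.458 / 9.600 = 45.985 m.
Total = 31.937 + 45.985 = 77.922 m.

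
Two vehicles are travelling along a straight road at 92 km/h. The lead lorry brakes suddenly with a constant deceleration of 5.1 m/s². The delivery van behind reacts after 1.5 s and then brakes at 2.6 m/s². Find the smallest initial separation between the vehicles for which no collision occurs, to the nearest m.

Minimum gap ≈ 100 m

92 km/h ÷ 3.6 = 25.5556 m/s.
Leader travels v²/(2a_L) = 653.089 / 10.200 = 64.028 m before stopping.
Follower covers v·t_r = 25.5556 × 1.5 = 38.333 m while reacting, then v²/(2a_F) = 653.089 / 5.200 = 125.594 m while braking, for a total of 38.333 + 125.594 = 163.927 m.
Since a_F ≤ a_L and the follower starts braking later, the follower is never slower than the leader, so the closest approach is when both have stopped.
Minimum gap = 163.927 − 64.028 = 99.899 m.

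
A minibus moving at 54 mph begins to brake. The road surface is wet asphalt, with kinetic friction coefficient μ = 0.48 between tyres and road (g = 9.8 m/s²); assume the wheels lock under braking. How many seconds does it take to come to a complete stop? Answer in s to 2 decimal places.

Braking time ≈ 5.13 s

54 mph × 0.44704 = 24.1402 m/s.
a = μg = 0.48 × 9.8 = 4.704 m/s².
Braking time = v/a = 24.1402 / 4.704 = 5.132 s.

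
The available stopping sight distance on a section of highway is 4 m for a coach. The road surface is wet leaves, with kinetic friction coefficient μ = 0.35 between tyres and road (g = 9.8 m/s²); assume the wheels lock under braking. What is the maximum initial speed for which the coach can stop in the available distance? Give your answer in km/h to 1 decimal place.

Maximum speed ≈ 18.9 km/h

a = μg = 0.35 × 9.8 = 3.430 m/s².
v²/(2a) = d ⇒ v = √(2 × 3.430 × 4) = √27.44 = 5.2383 m/s.
5.2383 m/s × 3.6 = 18.858 km/h.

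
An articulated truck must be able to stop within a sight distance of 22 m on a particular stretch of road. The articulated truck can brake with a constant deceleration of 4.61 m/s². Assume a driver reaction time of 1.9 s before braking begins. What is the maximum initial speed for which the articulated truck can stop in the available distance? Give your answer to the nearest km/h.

Stopping distance: v·t_r + v²/(2a) = 22 with t_r = 1.9 s and a = 4.610 m/s².
So v² + 17.518 v − 202.84 = 0.
Positive root: v = −a·t_r + √((a·t_r)² + 2a·d) = −8.759 + √(76.720 + 202.84) = 7.9610 m/s.
7.9610 m/s × 3.6 = 28.660 km/h.

Maximum speed ≈ 29 km/h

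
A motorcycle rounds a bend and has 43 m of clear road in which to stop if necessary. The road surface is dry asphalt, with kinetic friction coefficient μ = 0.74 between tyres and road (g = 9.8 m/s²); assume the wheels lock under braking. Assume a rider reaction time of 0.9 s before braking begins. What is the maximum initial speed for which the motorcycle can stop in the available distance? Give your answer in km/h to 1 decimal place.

a = μg = 0.74 × 9.8 = 7.252 m/s².
Stopping distance: v·t_r + v²/(2a) = 43 with t_r = 0.9 s and a = 7.252 m/s².
So v² + 13.054 v − 623.67 = 0.
Positive root: v = −a·t_r + √((a·t_r)² + 2a·d) = −6.527 + √(42.602 + 623.67) = 19.2852 m/s.
19.2852 m/s × 3.6 = 69.427 km/h.

Maximum speed ≈ 69.4 km/h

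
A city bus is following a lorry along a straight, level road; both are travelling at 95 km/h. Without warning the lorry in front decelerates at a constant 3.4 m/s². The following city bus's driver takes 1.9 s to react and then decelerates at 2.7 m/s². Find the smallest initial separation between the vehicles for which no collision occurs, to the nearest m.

Minimum gap ≈ 77 m

95 km/h ÷ 3.6 = 26.3889 m/s.
Leader travels v²/(2a_L) = 696.374 / 6.800 = 102.408 m before stopping.
Follower covers v·t_r = 26.3889 × 1.9 = 50.139 m while reacting, then v²/(2a_F) = 696.374 / 5.400 = 128.958 m while braking, for a total of 50.139 + 128.958 = 179.097 m.
Since a_F ≤ a_L and the follower starts braking later, the follower is never slower than the leader, so the closest approach is when both have stopped.
Minimum gap = 179.097 − 102.408 = 76.689 m.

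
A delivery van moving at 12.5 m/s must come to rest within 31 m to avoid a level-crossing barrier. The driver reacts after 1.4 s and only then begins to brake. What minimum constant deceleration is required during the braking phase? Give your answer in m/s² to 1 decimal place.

Required deceleration ≈ 5.8 m/s²

Distance covered during reaction = 12.5000 × 1.4 = 17.500 m.
Distance available for braking: 31 − 17.500 = 13.500 m.
v² = 2a·d ⇒ a = v²/(2d) = 12.5000² / (2 × 13.500) = 156.250 / 27.000 = 5.7870 m/s².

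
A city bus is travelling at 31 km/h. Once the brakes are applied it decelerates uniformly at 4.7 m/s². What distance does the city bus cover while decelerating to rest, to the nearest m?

Braking distance ≈ 8 m

31 km/h ÷ 3.6 = 8.6111 m/s.
Braking distance = v²/(2a) = 8.6111² / (2 × 4.700) = 74.151 / 9.400 = 7.888 m.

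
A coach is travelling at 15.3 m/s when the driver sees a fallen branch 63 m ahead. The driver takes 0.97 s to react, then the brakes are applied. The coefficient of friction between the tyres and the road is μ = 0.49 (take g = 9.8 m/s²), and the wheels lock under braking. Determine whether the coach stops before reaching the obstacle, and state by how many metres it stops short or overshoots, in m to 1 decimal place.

a = μg = 0.49 × 9.8 = 4.802 m/s².
Reaction distance = 15.3000 × 0.97 = 14.841 m.
Braking distance = v²/(2a) = 234.090 / 9.604 = 24.374 m.
Total stopping distance = 14.841 + 24.374 = 39.215 m, vs 63 m available — it stops with 63 − 39.215 = 23.785 m to spare.

Yes — it stops 23.8 m short of the obstacle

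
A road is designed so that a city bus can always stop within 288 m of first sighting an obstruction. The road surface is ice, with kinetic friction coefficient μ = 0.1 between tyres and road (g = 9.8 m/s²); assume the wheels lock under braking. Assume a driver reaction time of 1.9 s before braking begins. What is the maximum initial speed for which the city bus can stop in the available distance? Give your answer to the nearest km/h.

Maximum speed ≈ 79 km/h

a = μg = 0.1 × 9.8 = 0.980 m/s².
Stopping distance: v·t_r + v²/(2a) = 288 with t_r = 1.9 s and a = 0.980 m/s².
So v² + 3.724 v − 564.48 = 0.
Positive root: v = −a·t_r + √((a·t_r)² + 2a·d) = −1.862 + √(3.467 + 564.48) = 21.9696 m/s.
21.9696 m/s × 3.6 = 79.091 km/h.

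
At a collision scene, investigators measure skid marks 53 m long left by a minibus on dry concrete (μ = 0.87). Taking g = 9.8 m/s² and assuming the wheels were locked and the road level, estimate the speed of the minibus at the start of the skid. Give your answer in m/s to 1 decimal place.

Initial speed ≈ 30.1 m/s

Deceleration a = μg = 0.87 × 9.8 = 8.526 m/s².
v = √(2a·d) = √(2 × 8.526 × 53) = √903.756 = 30.0625 m/s.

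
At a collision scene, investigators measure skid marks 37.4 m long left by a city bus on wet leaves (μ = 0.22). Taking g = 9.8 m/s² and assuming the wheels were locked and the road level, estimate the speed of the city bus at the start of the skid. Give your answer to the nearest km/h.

Initial speed ≈ 46 km/h

Deceleration a = μg = 0.22 × 9.8 = 2.156 m/s².
v = √(2a·d) = √(2 × 2.156 × 37.4) = √161.269 = 12.6992 m/s.
= 12.6992 × 3.6 = 45.717 km/h.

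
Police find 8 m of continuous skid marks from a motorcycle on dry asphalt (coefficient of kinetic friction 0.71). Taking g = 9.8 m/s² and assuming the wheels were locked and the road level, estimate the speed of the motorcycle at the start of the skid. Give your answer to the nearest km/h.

Deceleration a = μg = 0.71 × 9.8 = 6.958 m/s².
v = √(2a·d) = √(2 × 6.958 × 8) = √111.328 = 10.5512 m/s.
= 10.5512 × 3.6 = 37.984 km/h.

Initial speed ≈ 38 km/h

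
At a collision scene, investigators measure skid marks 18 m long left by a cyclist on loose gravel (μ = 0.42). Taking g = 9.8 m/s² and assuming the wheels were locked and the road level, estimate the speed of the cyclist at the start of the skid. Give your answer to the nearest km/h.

Initial speed ≈ 44 km/h

Deceleration a = μg = 0.42 × 9.8 = 4.116 m/s².
v = √(2a·d) = √(2 × 4.116 × 18) = √148.176 = 12.1728 m/s.
= 12.1728 × 3.6 = 43.822 km/h.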